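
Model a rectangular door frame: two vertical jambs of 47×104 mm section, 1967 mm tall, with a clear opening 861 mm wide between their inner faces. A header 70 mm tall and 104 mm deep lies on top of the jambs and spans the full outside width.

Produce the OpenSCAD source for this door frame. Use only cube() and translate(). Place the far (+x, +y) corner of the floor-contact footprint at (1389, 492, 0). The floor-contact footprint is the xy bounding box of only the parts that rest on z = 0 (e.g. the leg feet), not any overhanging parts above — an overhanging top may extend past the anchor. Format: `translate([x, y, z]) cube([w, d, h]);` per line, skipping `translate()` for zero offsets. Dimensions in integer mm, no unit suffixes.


translate([434, 388, 0]) cube([47, 104, 1967]);
translate([1342, 388, 0]) cube([47, 104, 1967]);
translate([434, 388, 1967]) cube([955, 104, 70]);


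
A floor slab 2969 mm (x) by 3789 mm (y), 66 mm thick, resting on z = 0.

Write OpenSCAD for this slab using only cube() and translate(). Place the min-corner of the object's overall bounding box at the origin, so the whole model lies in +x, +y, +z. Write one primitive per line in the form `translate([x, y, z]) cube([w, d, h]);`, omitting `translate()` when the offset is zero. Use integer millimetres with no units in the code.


cube([2969, 3789, 66]);


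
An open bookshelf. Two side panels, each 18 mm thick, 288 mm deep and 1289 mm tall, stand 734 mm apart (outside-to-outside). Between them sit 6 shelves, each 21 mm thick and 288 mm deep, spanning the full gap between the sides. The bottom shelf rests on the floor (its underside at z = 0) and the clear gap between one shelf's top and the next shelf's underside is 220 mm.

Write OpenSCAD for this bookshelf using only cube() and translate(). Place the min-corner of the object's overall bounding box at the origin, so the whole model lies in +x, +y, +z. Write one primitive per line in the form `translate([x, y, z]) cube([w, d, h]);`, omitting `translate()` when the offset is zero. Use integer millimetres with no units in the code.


cube([18, 288, 1289]);
translate([716, 0, 0]) cube([18, 288, 1289]);
translate([18, 0, 0]) cube([698, 288, 21]);
translate([18, 0, 241]) cube([698, 288, 21]);
translate([18, 0, 482]) cube([698, 288, 21]);
translate([18, 0, 723]) cube([698, 288, 21]);
translate([18, 0, 964]) cube([698, 288, 21]);
translate([18, 0, 1205]) cube([698, 288, 21]);


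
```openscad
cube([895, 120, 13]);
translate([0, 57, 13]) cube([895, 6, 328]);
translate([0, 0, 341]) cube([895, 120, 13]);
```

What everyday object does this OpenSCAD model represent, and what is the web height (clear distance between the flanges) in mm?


An I-beam. The web height is 328 mm.

Two wide flanges with a thin centred web — an I-beam. Overall 354 mm minus two 13 mm flanges gives a web of 354 − 2·13 = 328 mm.


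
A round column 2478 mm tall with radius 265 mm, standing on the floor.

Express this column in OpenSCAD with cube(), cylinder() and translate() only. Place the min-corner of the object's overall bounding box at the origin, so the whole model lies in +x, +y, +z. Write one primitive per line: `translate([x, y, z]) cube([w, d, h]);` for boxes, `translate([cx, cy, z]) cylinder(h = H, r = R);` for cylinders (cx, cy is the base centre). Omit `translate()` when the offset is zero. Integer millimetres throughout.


translate([265, 265, 0]) cylinder(h = 2478, r = 265);


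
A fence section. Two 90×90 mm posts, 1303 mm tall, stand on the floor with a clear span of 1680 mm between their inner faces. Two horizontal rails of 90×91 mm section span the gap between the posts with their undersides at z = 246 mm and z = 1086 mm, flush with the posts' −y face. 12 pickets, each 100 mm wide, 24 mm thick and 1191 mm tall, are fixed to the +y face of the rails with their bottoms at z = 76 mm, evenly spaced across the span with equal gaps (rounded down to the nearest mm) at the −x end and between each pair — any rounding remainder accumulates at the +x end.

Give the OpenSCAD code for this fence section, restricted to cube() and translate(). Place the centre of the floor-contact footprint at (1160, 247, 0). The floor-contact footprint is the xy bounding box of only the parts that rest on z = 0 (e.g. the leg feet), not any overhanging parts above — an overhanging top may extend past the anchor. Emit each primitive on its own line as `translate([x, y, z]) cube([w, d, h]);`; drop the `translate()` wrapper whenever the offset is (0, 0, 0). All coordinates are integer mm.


translate([230, 202, 0]) cube([90, 90, 1303]);
translate([2000, 202, 0]) cube([90, 90, 1303]);
translate([320, 202, 246]) cube([1680, 90, 91]);
translate([320, 202, 1086]) cube([1680, 90, 91]);
translate([356, 292, 76]) cube([100, 24, 1191]);
translate([492, 292, 76]) cube([100, 24, 1191]);
translate([628, 292, 76]) cube([100, 24, 1191]);
translate([764, 292, 76]) cube([100, 24, 1191]);
translate([900, 292, 76]) cube([100, 24, 1191]);
translate([1036, 292, 76]) cube([100, 24, 1191]);
translate([1172, 292, 76]) cube([100, 24, 1191]);
translate([1308, 292, 76]) cube([100, 24, 1191]);
translate([1444, 292, 76]) cube([100, 24, 1191]);
translate([1580, 292, 76]) cube([100, 24, 1191]);
translate([1716, 292, 76]) cube([100, 24, 1191]);
translate([1852, 292, 76]) cube([100, 24, 1191]);


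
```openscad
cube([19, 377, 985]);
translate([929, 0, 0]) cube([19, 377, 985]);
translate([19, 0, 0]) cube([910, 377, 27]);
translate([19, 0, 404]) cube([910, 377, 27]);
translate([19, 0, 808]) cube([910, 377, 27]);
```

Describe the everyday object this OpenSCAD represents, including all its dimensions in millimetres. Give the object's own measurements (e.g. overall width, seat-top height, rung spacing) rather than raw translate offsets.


An open bookshelf. Two side panels, each 19 mm thick, 377 mm deep and 985 mm tall, stand 948 mm apart (outside-to-outside). Between them sit 3 shelves, each 27 mm thick and 377 mm deep, spanning the full gap between the sides. The bottom shelf rests on the floor (its underside at z = 0) and the clear gap between one shelf's top and the next shelf's underside is 377 mm.


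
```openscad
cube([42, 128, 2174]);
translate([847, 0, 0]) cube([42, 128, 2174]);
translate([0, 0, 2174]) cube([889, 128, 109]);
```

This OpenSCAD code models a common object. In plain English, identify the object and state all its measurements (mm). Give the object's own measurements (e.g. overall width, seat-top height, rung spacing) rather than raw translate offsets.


A door frame. The clear opening is 805 mm wide and 2174 mm high. Two 42 mm wide jambs, 128 mm deep, stand either side of the opening from the floor to the top of the opening. A 109 mm thick head sits across the top of both jambs, spanning the full outside width of the frame.


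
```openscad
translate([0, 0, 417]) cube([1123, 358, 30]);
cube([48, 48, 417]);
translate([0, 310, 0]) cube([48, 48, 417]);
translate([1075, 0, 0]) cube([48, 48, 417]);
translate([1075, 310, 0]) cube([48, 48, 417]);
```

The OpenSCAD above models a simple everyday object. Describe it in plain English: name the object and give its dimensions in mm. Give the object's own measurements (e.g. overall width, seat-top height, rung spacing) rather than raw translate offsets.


A long wooden bench with a 1123 mm (x) × 358 mm (y) seat, 30 mm thick, its top surface 447 mm above the floor. Four 48 mm square legs at the seat corners, flush with the edges, run from z = 0 to the seat underside.


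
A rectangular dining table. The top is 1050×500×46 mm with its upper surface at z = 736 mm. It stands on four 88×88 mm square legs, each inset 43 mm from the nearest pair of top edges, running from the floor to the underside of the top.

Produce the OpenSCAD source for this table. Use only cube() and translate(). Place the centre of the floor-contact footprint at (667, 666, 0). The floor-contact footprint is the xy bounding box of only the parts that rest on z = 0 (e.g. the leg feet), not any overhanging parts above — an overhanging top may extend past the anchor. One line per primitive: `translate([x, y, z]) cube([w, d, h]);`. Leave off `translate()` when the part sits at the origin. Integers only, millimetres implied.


translate([142, 416, 690]) cube([1050, 500, 46]);
translate([185, 459, 0]) cube([88, 88, 690]);
translate([1061, 459, 0]) cube([88, 88, 690]);
translate([185, 785, 0]) cube([88, 88, 690]);
translate([1061, 785, 0]) cube([88, 88, 690]);


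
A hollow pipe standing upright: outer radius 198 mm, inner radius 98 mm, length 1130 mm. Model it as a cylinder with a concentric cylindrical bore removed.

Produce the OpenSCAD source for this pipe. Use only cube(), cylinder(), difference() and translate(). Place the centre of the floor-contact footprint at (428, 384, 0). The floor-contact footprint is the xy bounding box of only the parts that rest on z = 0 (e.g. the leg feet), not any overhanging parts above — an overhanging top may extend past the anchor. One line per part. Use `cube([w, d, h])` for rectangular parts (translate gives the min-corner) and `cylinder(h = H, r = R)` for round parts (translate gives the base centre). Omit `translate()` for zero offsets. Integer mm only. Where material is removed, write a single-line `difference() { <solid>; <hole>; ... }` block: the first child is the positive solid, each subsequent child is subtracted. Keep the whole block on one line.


difference() { translate([428, 384, 0]) cylinder(h = 1130, r = 198); translate([428, 384, 0]) cylinder(h = 1130, r = 98); }


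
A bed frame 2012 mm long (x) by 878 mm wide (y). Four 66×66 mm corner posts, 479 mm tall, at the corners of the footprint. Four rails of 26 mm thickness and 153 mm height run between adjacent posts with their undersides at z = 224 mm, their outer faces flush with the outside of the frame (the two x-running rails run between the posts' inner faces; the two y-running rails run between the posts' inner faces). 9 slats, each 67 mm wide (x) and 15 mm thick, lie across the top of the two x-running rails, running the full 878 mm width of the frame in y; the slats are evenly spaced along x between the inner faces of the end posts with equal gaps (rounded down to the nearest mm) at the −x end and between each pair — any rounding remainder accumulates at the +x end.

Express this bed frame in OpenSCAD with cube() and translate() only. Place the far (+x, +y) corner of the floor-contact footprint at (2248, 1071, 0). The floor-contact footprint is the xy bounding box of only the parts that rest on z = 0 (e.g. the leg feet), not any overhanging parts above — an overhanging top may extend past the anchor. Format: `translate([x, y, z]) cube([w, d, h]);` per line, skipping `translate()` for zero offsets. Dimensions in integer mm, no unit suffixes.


translate([236, 193, 0]) cube([66, 66, 479]);
translate([236, 1005, 0]) cube([66, 66, 479]);
translate([2182, 193, 0]) cube([66, 66, 479]);
translate([2182, 1005, 0]) cube([66, 66, 479]);
translate([302, 193, 224]) cube([1880, 26, 153]);
translate([302, 1045, 224]) cube([1880, 26, 153]);
translate([236, 259, 224]) cube([26, 746, 153]);
translate([2222, 259, 224]) cube([26, 746, 153]);
translate([429, 193, 377]) cube([67, 878, 15]);
translate([623, 193, 377]) cube([67, 878, 15]);
translate([817, 193, 377]) cube([67, 878, 15]);
translate([1011, 193, 377]) cube([67, 878, 15]);
translate([1205, 193, 377]) cube([67, 878, 15]);
translate([1399, 193, 377]) cube([67, 878, 15]);
translate([1593, 193, 377]) cube([67, 878, 15]);
translate([1787, 193, 377]) cube([67, 878, 15]);
translate([1981, 193, 377]) cube([67, 878, 15]);


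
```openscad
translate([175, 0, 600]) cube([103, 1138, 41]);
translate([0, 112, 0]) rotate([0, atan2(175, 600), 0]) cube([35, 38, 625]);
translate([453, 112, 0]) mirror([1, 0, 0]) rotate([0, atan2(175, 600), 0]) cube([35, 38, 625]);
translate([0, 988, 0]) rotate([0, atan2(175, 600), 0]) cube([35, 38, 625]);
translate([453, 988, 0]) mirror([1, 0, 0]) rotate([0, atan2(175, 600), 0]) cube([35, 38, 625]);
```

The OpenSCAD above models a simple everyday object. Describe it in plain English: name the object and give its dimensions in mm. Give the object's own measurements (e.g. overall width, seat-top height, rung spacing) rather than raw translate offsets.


A sawhorse. A 103×1138×41 mm beam (x, y, z) sits on two A-frame leg pairs. Each pair is two raked legs of 35×38 mm section (38 mm along y) splaying symmetrically in x. Each leg rises 600 mm vertically over 175 mm of horizontal reach and is 625 mm long along its own axis. Every leg's outer bottom edge rests on the floor and its outer top edge meets a bottom edge of the beam — the left legs (tilting toward +x) meet the beam's −x bottom edge, the right legs (their mirror images, tilting toward −x) meet its +x bottom edge — so the leg tops tuck under the beam, the beam's underside is 600 mm above the floor, and the feet are 453 mm apart outside-to-outside with the beam centred between them. The two leg pairs are set in 112 mm from either end of the beam.


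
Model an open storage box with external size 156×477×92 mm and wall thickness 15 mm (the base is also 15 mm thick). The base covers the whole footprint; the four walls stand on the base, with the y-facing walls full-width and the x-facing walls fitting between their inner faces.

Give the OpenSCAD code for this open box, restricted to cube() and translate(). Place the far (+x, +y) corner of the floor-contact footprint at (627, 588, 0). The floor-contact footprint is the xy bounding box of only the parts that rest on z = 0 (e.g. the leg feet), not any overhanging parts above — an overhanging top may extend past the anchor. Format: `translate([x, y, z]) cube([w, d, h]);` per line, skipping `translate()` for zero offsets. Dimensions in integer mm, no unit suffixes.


translate([471, 111, 0]) cube([156, 477, 15]);
translate([471, 111, 15]) cube([156, 15, 77]);
translate([471, 573, 15]) cube([156, 15, 77]);
translate([471, 126, 15]) cube([15, 447, 77]);
translate([612, 126, 15]) cube([15, 447, 77]);


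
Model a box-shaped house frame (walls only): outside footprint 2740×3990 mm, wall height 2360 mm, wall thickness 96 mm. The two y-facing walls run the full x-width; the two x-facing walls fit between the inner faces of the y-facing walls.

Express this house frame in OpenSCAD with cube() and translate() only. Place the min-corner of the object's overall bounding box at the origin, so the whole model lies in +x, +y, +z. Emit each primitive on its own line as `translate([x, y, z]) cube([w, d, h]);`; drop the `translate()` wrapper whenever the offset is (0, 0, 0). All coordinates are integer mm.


cube([2740, 96, 2360]);
translate([0, 3894, 0]) cube([2740, 96, 2360]);
translate([0, 96, 0]) cube([96, 3798, 2360]);
translate([2644, 96, 0]) cube([96, 3798, 2360]);


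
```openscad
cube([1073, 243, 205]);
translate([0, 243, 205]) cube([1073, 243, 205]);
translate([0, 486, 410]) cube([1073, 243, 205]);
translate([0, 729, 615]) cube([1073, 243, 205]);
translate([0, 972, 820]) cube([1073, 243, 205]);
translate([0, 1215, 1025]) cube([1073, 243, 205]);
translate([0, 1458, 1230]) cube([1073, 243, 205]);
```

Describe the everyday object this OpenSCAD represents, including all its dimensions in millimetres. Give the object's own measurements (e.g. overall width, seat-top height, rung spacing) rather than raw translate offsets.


A straight staircase of 7 solid steps. Each step is 1073 mm wide (x), 243 mm deep (y, the going) and 205 mm tall (the rise). The first step rests on the floor; each subsequent step sits one going further in +y and one rise higher in +z, directly behind and above the previous step with no overlap.


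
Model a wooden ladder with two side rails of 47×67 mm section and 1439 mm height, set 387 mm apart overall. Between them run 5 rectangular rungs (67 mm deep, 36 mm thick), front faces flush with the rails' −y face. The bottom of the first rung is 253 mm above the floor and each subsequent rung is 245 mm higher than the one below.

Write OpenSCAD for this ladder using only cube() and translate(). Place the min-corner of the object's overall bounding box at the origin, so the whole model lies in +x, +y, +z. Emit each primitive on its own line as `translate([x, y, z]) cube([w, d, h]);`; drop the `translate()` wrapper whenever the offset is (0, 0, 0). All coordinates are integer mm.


cube([47, 67, 1439]);
translate([340, 0, 0]) cube([47, 67, 1439]);
translate([47, 0, 253]) cube([293, 67, 36]);
translate([47, 0, 498]) cube([293, 67, 36]);
translate([47, 0, 743]) cube([293, 67, 36]);
translate([47, 0, 988]) cube([293, 67, 36]);
translate([47, 0, 1233]) cube([293, 67, 36]);


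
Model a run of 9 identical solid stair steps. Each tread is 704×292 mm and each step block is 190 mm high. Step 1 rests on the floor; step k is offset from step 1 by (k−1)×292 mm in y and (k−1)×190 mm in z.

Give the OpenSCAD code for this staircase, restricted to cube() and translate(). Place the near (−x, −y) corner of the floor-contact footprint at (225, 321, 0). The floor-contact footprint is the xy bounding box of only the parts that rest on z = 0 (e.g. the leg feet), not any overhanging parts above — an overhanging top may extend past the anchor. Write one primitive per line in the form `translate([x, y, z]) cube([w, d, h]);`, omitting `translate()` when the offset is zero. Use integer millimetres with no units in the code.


translate([225, 321, 0]) cube([704, 292, 190]);
translate([225, 613, 190]) cube([704, 292, 190]);
translate([225, 905, 380]) cube([704, 292, 190]);
translate([225, 1197, 570]) cube([704, 292, 190]);
translate([225, 1489, 760]) cube([704, 292, 190]);
translate([225, 1781, 950]) cube([704, 292, 190]);
translate([225, 2073, 1140]) cube([704, 292, 190]);
translate([225, 2365, 1330]) cube([704, 292, 190]);
translate([225, 2657, 1520]) cube([704, 292, 190]);


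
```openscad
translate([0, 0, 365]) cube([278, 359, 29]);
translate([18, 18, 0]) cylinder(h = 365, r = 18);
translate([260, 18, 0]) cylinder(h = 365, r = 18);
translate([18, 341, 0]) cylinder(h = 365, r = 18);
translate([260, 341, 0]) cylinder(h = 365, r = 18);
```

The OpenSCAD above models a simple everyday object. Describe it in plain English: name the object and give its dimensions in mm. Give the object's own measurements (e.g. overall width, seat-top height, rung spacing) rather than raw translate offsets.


A simple wooden stool: a rectangular seat 278 mm (x) by 359 mm (y), 29 mm thick, top face at z = 394 mm, on four round legs, each 36 mm in diameter. The legs rest on z = 0, each leg's axis is inset half a diameter from the nearest pair of seat edges (so the leg's bounding box is flush with the corner).


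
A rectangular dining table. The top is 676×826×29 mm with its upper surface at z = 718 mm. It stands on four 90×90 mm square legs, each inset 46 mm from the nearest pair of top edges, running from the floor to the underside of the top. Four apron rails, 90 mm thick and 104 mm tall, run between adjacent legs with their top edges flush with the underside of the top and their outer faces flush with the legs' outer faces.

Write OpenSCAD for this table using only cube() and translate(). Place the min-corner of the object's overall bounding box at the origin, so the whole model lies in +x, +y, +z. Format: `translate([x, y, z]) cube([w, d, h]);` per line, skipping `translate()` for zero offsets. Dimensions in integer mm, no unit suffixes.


// leg_h = 718 - 29 = 689
// apron z = 689 - 104 = 585
translate([0, 0, 689]) cube([676, 826, 29]);
translate([46, 46, 0]) cube([90, 90, 689]);
translate([540, 46, 0]) cube([90, 90, 689]);
translate([46, 690, 0]) cube([90, 90, 689]);
translate([540, 690, 0]) cube([90, 90, 689]);
translate([136, 46, 585]) cube([404, 90, 104]);
translate([136, 690, 585]) cube([404, 90, 104]);
translate([46, 136, 585]) cube([90, 554, 104]);
translate([540, 136, 585]) cube([90, 554, 104]);


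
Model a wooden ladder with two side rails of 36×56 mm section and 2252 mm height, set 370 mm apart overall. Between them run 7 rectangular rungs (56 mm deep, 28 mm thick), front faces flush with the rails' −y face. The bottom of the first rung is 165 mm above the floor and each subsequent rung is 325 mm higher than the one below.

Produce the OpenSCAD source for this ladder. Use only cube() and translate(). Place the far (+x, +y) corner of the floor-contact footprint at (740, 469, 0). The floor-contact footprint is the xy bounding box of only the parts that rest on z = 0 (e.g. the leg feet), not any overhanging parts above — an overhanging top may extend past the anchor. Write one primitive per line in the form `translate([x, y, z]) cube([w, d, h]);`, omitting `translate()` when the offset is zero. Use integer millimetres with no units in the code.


translate([370, 413, 0]) cube([36, 56, 2252]);
translate([704, 413, 0]) cube([36, 56, 2252]);
translate([406, 413, 165]) cube([298, 56, 28]);
translate([406, 413, 490]) cube([298, 56, 28]);
translate([406, 413, 815]) cube([298, 56, 28]);
translate([406, 413, 1140]) cube([298, 56, 28]);
translate([406, 413, 1465]) cube([298, 56, 28]);
translate([406, 413, 1790]) cube([298, 56, 28]);
translate([406, 413, 2115]) cube([298, 56, 28]);


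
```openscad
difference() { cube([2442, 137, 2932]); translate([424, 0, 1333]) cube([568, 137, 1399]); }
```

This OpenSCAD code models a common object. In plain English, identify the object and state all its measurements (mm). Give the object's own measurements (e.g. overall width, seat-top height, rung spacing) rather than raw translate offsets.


A wall 2442 mm long (x), 137 mm thick (y), 2932 mm tall, with a rectangular window opening cut through it. The opening is 568 mm wide and 1399 mm tall; its sill is at z = 1333 mm and its near (−x) edge is 424 mm from the wall's −x end. The opening passes through the full wall thickness.


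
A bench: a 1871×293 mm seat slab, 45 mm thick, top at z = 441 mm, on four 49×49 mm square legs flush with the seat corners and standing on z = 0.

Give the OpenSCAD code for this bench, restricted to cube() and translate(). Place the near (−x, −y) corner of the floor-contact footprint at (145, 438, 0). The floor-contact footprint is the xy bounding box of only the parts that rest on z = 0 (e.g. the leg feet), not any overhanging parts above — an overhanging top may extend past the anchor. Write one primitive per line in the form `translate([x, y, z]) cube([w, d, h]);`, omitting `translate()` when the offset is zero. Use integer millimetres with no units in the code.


translate([145, 438, 396]) cube([1871, 293, 45]);
translate([145, 438, 0]) cube([49, 49, 396]);
translate([145, 682, 0]) cube([49, 49, 396]);
translate([1967, 438, 0]) cube([49, 49, 396]);
translate([1967, 682, 0]) cube([49, 49, 396]);


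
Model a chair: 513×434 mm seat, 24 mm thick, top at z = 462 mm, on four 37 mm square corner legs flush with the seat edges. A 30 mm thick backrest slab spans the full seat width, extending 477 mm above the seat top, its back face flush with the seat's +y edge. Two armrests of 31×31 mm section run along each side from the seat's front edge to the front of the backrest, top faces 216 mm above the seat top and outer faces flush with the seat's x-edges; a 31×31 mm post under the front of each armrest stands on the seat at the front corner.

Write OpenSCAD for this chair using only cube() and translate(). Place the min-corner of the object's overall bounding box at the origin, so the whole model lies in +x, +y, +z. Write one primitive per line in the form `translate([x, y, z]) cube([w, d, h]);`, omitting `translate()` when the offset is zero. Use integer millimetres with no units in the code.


// leg_h = 462 - 24 = 438
// arm post h = 216 - 31 = 185
translate([0, 0, 438]) cube([513, 434, 24]);
cube([37, 37, 438]);
translate([476, 0, 0]) cube([37, 37, 438]);
translate([0, 397, 0]) cube([37, 37, 438]);
translate([476, 397, 0]) cube([37, 37, 438]);
translate([0, 404, 462]) cube([513, 30, 477]);
translate([0, 0, 647]) cube([31, 404, 31]);
translate([482, 0, 647]) cube([31, 404, 31]);
translate([0, 0, 462]) cube([31, 31, 185]);
translate([482, 0, 462]) cube([31, 31, 185]);


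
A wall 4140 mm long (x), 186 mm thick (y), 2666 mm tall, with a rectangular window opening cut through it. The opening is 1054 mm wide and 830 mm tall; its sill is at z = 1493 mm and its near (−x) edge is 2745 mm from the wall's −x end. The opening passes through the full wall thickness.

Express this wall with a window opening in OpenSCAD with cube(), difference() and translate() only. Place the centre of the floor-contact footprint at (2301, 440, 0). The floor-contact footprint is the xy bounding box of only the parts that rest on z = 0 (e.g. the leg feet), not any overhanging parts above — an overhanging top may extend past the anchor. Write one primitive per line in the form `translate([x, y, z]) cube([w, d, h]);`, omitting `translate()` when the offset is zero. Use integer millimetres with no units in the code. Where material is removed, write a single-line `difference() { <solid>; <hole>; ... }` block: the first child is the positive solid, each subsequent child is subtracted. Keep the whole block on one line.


difference() { translate([231, 347, 0]) cube([4140, 186, 2666]); translate([2976, 347, 1493]) cube([1054, 186, 830]); }


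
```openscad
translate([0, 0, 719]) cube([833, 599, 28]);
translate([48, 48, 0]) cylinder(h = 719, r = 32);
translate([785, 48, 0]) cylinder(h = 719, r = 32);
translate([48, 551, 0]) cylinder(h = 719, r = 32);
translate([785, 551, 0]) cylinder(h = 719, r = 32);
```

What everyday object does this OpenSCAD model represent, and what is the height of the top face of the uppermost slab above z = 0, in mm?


A table. The table height is 747 mm.

A 833×599×28 slab sits at z = 719 on four Ø64 mm round legs — a table. The top surface is at 719 + 28 = 747 mm.


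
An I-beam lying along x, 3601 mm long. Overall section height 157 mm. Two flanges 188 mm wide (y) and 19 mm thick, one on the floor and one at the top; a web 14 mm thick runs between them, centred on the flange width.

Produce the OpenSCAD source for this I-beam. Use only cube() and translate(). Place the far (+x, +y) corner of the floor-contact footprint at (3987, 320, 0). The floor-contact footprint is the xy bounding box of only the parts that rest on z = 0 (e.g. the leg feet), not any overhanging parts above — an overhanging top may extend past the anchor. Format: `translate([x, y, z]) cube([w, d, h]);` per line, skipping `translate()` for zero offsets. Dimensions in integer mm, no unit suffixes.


translate([386, 132, 0]) cube([3601, 188, 19]);
translate([386, 219, 19]) cube([3601, 14, 119]);
translate([386, 132, 138]) cube([3601, 188, 19]);


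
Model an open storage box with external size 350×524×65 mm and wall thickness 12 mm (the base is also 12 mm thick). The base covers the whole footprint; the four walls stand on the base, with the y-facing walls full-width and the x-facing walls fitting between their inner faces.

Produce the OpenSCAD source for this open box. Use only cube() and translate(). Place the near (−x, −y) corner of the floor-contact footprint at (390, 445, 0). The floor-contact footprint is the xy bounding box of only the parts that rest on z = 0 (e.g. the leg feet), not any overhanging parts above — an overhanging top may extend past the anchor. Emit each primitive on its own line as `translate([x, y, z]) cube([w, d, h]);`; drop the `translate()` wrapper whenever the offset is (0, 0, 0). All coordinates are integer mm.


translate([390, 445, 0]) cube([350, 524, 12]);
translate([390, 445, 12]) cube([350, 12, 53]);
translate([390, 957, 12]) cube([350, 12, 53]);
translate([390, 457, 12]) cube([12, 500, 53]);
translate([728, 457, 12]) cube([12, 500, 53]);


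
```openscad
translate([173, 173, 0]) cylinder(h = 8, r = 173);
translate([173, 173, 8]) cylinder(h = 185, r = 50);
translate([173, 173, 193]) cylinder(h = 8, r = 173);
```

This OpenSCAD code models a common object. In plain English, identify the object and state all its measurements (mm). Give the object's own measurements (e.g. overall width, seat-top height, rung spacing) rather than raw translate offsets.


A spool: two coaxial disc flanges of radius 173 mm and thickness 8 mm, joined by a core cylinder of radius 50 mm and height 185 mm. The lower flange rests on z = 0 and the three cylinders share a vertical axis.


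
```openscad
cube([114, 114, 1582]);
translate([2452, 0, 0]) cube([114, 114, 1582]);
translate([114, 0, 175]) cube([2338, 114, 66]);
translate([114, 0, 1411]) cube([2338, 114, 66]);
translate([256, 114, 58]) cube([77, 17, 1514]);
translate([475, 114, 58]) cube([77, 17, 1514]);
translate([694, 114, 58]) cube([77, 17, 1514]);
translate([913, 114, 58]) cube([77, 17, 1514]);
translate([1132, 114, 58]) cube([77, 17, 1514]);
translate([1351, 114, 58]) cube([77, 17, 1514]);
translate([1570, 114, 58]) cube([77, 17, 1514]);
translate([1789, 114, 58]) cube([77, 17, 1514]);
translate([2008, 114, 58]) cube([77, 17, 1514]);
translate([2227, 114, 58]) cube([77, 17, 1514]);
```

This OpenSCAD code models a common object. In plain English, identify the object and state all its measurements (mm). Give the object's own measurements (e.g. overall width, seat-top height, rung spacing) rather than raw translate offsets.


A fence section. Two 114×114 mm posts, 1582 mm tall, stand on the floor with a clear span of 2338 mm between their inner faces. Two horizontal rails of 114×66 mm section span the gap between the posts with their undersides at z = 175 mm and z = 1411 mm, flush with the posts' −y face. 10 pickets, each 77 mm wide, 17 mm thick and 1514 mm tall, are fixed to the +y face of the rails with their bottoms at z = 58 mm, spaced across the span with a 142 mm gap after the −x post and between neighbouring pickets, with 148 mm left before the +x post.


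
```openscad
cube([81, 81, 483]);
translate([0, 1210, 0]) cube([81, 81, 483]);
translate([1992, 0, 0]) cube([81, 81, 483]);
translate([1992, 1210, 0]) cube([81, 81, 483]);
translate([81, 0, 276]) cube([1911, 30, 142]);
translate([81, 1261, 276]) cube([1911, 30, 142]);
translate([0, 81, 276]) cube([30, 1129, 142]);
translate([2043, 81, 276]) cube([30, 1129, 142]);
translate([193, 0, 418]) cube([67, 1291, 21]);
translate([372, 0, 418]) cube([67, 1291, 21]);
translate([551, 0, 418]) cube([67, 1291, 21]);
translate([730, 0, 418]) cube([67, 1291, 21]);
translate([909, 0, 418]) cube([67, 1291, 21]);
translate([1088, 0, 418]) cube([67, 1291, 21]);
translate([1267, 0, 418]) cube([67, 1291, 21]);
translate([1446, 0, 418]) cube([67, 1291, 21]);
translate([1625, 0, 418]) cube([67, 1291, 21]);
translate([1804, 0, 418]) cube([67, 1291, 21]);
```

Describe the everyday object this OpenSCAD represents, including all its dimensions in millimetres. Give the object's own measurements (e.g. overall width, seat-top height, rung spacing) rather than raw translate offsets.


A bed frame 2073 mm long (x) by 1291 mm wide (y). Four 81×81 mm corner posts, 483 mm tall, at the corners of the footprint. Four rails of 30 mm thickness and 142 mm height run between adjacent posts with their undersides at z = 276 mm, their outer faces flush with the outside of the frame (the two x-running rails run between the posts' inner faces; the two y-running rails run between the posts' inner faces). 10 slats, each 67 mm wide (x) and 21 mm thick, lie across the top of the two x-running rails, running the full 1291 mm width of the frame in y; along x they sit between the end posts with a 112 mm gap after the −x posts and between neighbouring slats, leaving 121 mm before the +x posts.


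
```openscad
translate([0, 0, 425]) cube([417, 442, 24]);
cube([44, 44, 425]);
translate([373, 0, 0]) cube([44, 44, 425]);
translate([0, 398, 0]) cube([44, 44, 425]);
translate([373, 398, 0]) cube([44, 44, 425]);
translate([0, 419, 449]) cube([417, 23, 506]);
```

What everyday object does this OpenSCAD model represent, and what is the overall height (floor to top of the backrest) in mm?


A chair. The overall height is 955 mm.

A slab on four corner posts with a tall panel at the back — a chair. The seat slab sits at z = 425 with thickness 24, and the 506 mm backrest starts at the seat top, so the overall height is 425 + 24 + 506 = 955 mm.


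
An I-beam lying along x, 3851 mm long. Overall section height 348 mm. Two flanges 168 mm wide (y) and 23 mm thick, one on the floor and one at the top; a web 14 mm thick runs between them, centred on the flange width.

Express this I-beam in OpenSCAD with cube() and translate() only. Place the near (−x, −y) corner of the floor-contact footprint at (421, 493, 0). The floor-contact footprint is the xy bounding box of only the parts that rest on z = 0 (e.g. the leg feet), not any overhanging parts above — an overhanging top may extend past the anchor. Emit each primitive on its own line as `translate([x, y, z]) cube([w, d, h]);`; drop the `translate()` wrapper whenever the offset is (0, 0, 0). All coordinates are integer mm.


translate([421, 493, 0]) cube([3851, 168, 23]);
translate([421, 570, 23]) cube([3851, 14, 302]);
translate([421, 493, 325]) cube([3851, 168, 23]);


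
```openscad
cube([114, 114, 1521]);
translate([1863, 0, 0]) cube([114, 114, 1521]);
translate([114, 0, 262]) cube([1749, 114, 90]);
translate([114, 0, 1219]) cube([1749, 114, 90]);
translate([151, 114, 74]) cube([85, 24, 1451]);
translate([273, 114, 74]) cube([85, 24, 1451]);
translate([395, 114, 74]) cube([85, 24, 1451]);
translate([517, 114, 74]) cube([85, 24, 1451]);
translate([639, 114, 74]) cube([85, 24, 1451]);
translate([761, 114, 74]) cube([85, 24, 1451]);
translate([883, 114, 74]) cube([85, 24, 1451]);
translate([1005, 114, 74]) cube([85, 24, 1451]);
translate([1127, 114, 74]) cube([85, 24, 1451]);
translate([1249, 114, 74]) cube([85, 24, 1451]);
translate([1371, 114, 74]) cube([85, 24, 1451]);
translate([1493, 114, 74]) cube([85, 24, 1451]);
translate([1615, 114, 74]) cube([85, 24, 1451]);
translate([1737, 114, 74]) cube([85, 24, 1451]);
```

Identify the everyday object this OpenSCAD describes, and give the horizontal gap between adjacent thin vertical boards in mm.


A fence section. The picket gap is 37 mm.

Two posts, two rails, 14 pickets — a fence section. Span 1749 mm holds 14 pickets of 85 mm with 15 equal gaps: ⌊(1749 − 14·85) / 15⌋ = 37 mm.


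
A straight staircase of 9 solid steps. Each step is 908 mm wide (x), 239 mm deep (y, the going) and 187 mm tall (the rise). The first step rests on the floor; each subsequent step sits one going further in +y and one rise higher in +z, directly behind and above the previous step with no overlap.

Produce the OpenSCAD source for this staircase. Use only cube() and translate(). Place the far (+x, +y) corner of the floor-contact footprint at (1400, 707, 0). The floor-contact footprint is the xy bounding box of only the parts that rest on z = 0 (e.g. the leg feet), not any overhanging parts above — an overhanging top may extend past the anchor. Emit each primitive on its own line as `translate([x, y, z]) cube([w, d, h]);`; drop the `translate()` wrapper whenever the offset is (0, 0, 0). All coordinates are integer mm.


translate([492, 468, 0]) cube([908, 239, 187]);
translate([492, 707, 187]) cube([908, 239, 187]);
translate([492, 946, 374]) cube([908, 239, 187]);
translate([492, 1185, 561]) cube([908, 239, 187]);
translate([492, 1424, 748]) cube([908, 239, 187]);
translate([492, 1663, 935]) cube([908, 239, 187]);
translate([492, 1902, 1122]) cube([908, 239, 187]);
translate([492, 2141, 1309]) cube([908, 239, 187]);
translate([492, 2380, 1496]) cube([908, 239, 187]);


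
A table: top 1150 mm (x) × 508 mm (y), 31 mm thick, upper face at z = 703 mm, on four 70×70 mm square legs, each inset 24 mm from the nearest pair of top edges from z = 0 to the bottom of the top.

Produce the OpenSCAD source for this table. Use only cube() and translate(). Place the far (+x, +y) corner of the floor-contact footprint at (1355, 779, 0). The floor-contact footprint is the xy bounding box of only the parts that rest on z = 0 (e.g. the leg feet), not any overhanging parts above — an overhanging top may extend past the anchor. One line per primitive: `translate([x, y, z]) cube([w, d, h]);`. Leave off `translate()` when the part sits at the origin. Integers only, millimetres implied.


translate([229, 295, 672]) cube([1150, 508, 31]);
translate([253, 319, 0]) cube([70, 70, 672]);
translate([1285, 319, 0]) cube([70, 70, 672]);
translate([253, 709, 0]) cube([70, 70, 672]);
translate([1285, 709, 0]) cube([70, 70, 672]);


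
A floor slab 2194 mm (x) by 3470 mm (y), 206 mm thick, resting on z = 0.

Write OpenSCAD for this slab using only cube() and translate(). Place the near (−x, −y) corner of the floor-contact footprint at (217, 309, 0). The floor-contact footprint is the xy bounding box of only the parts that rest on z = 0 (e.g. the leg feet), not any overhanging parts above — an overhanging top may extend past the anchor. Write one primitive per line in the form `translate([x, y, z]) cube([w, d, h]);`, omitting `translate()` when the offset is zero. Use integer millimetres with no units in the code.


translate([217, 309, 0]) cube([2194, 3470, 206]);


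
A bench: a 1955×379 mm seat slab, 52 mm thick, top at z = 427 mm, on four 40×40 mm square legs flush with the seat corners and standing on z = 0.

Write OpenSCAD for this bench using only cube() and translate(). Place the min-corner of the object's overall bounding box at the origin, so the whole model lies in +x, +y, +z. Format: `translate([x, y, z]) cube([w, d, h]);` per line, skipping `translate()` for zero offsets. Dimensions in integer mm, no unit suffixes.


translate([0, 0, 375]) cube([1955, 379, 52]);
cube([40, 40, 375]);
translate([0, 339, 0]) cube([40, 40, 375]);
translate([1915, 0, 0]) cube([40, 40, 375]);
translate([1915, 339, 0]) cube([40, 40, 375]);


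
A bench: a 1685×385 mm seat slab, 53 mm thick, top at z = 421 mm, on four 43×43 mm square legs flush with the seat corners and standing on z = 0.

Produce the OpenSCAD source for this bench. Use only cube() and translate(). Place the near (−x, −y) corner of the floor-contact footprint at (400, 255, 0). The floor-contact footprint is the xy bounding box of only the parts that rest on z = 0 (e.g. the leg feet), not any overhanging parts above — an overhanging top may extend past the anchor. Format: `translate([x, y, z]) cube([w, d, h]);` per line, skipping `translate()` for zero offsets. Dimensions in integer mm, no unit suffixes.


translate([400, 255, 368]) cube([1685, 385, 53]);
translate([400, 255, 0]) cube([43, 43, 368]);
translate([400, 597, 0]) cube([43, 43, 368]);
translate([2042, 255, 0]) cube([43, 43, 368]);
translate([2042, 597, 0]) cube([43, 43, 368]);


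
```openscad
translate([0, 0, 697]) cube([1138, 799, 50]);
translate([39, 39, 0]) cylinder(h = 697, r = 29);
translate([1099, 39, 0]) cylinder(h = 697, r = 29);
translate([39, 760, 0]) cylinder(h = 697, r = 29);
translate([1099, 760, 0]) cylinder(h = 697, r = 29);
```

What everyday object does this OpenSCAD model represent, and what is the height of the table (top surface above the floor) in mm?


A table. The table height is 747 mm.

A 1138×799×50 slab sits at z = 697 on four Ø58 mm round legs — a table. The top surface is at 697 + 50 = 747 mm.


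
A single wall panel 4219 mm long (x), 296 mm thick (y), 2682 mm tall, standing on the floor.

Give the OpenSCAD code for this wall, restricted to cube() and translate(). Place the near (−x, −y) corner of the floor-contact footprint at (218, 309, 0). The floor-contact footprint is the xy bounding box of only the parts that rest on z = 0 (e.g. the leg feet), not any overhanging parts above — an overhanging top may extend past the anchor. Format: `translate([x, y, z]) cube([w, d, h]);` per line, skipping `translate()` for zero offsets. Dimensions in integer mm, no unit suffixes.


translate([218, 309, 0]) cube([4219, 296, 2682]);


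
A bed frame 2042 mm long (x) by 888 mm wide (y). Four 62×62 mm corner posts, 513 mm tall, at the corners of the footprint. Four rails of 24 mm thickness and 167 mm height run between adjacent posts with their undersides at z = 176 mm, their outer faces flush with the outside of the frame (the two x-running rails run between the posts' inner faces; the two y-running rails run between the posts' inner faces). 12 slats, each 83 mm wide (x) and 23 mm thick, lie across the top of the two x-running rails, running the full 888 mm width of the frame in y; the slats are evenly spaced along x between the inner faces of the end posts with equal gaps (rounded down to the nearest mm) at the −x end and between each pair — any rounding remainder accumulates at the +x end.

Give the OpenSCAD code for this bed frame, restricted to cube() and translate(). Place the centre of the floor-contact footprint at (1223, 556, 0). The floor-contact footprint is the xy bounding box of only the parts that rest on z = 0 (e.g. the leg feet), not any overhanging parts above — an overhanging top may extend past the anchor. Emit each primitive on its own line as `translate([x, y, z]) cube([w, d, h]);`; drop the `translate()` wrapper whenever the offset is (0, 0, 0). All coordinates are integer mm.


translate([202, 112, 0]) cube([62, 62, 513]);
translate([202, 938, 0]) cube([62, 62, 513]);
translate([2182, 112, 0]) cube([62, 62, 513]);
translate([2182, 938, 0]) cube([62, 62, 513]);
translate([264, 112, 176]) cube([1918, 24, 167]);
translate([264, 976, 176]) cube([1918, 24, 167]);
translate([202, 174, 176]) cube([24, 764, 167]);
translate([2220, 174, 176]) cube([24, 764, 167]);
translate([334, 112, 343]) cube([83, 888, 23]);
translate([487, 112, 343]) cube([83, 888, 23]);
translate([640, 112, 343]) cube([83, 888, 23]);
translate([793, 112, 343]) cube([83, 888, 23]);
translate([946, 112, 343]) cube([83, 888, 23]);
translate([1099, 112, 343]) cube([83, 888, 23]);
translate([1252, 112, 343]) cube([83, 888, 23]);
translate([1405, 112, 343]) cube([83, 888, 23]);
translate([1558, 112, 343]) cube([83, 888, 23]);
translate([1711, 112, 343]) cube([83, 888, 23]);
translate([1864, 112, 343]) cube([83, 888, 23]);
translate([2017, 112, 343]) cube([83, 888, 23]);
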